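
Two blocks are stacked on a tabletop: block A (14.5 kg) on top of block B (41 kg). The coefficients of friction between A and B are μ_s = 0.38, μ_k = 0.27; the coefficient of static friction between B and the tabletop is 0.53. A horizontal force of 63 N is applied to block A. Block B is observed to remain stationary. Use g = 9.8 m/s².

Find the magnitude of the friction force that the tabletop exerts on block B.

f ≈ 38.4 N

Normal force at the A–B interface: N₁ = m_A g = 142.1 N.
So the A–B interface can sustain at most μ_s N₁ = 54 N of static friction.
P = 63 N exceeds that limit, so A slips over B and the interface friction becomes kinetic: f₁ = μ_k N₁ = 0.27×142.1 = 38.4 N.
By Newton's third law B feels 38.4 N forward from A. With B stationary, the floor's static friction on B balances it: f₂ = 38.4 N (well within μ_s(m_A+m_B)g = 288.3 N).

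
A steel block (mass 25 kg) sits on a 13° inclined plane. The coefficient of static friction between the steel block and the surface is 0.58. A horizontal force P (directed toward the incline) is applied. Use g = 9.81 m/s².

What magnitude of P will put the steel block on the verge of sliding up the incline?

At impending motion up the slope, friction acts down-slope at its limit: f = μ_s N.
Perpendicular to the incline: N = m g cos θ + P sin θ.
Along the incline: P cos θ = m g sin θ + μ_s N = m g sin θ + μ_s (m g cos θ + P sin θ).
Solving, P (cos θ − μ_s sin θ) = m g (sin θ + μ_s cos θ), so P = 25×9.81×(sin 13° + 0.58 cos 13°)/(cos 13° − 0.58 sin 13°) = 245×0.7901/0.8439 = 230 N.

P ≈ 230 N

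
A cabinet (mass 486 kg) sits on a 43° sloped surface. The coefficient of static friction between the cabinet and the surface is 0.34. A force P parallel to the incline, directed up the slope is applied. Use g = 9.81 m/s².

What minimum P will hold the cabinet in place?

P_min ≈ 2070 N

The cabinet tends to slide down (tan θ > μ_s), so at the point of impending slip friction acts up-slope at its limit: f = μ_s N.
P is parallel to the surface, so N = m g cos θ = 3490 N.
Along the incline: P + μ_s N = m g sin θ, so P = 3250 − 0.34×3490 = 2070 N.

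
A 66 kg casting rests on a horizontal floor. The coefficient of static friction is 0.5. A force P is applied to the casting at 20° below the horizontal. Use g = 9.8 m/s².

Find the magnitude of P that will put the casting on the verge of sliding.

N = m g + P sin α (the push presses the casting into the horizontal floor).
At impending slip, P cos α = μ_s N = μ_s (m g + P sin α).
Solving: P (cos α − μ_s sin α) = μ_s m g → P = 0.5×647/(cos 20° − 0.5 sin 20°) = 323/0.7687 = 421 N.

P ≈ 421 N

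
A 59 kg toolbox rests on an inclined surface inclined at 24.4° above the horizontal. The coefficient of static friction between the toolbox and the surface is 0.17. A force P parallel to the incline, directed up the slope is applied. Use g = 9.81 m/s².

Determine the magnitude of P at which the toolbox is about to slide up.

At impending motion up the slope, friction acts down-slope at its limit: f = μ_s N.
P is parallel to the surface, so N = m g cos θ = 527 N.
Along the incline: P = m g sin θ + μ_s N = 239 + 0.17×527 = 329 N.

P ≈ 329 N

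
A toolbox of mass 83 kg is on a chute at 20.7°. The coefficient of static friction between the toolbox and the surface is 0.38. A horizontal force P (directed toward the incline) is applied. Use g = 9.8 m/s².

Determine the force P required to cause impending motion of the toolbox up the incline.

P ≈ 720 N

At impending motion up the slope, friction acts down-slope at its limit: f = μ_s N.
Perpendicular to the incline: N = m g cos θ + P sin θ.
Along the incline: P cos θ = m g sin θ + μ_s N = m g sin θ + μ_s (m g cos θ + P sin θ).
Solving, P (cos θ − μ_s sin θ) = m g (sin θ + μ_s cos θ), so P = 83×9.8×(sin 20.7° + 0.38 cos 20.7°)/(cos 20.7° − 0.38 sin 20.7°) = 813×0.7089/0.8011 = 720 N.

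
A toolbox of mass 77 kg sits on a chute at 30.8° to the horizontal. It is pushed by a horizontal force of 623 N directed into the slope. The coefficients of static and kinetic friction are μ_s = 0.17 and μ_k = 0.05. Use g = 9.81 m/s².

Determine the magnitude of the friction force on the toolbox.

Resolve perpendicular to the incline: N = m g cos θ + P sin θ = 77×9.81×cos 30.8° + 623×sin 30.8° = 967.8 N.
Along the incline, the net driving force (taking up-slope positive) is P cos θ − m g sin θ = 535.1 − 386.8 = 148.4 N, so equilibrium requires friction f = -148.4 N (down-slope).
The limit of static friction is μ_s N = 164.5 N.
|f_req| = 148.4 ≤ 164.5 N → the toolbox is in equilibrium; friction equals the required value.

f ≈ 148 N (down the incline)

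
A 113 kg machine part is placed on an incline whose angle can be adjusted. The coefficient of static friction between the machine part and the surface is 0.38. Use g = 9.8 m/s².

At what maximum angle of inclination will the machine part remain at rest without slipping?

At the slip threshold, m g sin θ = μ_s · m g cos θ, so tan θ = μ_s.
θ_max = arctan(0.38) = 20.8°.

θ_max ≈ 20.8°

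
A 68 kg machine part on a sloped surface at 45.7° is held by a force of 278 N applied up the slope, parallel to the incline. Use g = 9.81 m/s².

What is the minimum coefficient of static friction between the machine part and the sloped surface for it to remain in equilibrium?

N = m g cos θ = 465.9 N.
Friction must make up the shortfall along the incline: f = m g sin θ − P = 477.4 − 278 = 199.4 N.
At the threshold f = μ_s N, so μ_s,min = 199.4/465.9 = 0.428.

μ_s,min ≈ 0.428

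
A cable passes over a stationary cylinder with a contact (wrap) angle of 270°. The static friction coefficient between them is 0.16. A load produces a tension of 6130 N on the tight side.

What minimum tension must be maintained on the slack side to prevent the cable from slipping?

T_min ≈ 2880 N

Capstan equation at impending slip: T_tight/T_slack = e^{μβ}.
β = 270° = 4.712 rad; e^{μβ} = e^{0.16×4.712} = 2.125.
T_slack = T_tight / e^{μβ} = 6130 / 2.125 = 2880 N.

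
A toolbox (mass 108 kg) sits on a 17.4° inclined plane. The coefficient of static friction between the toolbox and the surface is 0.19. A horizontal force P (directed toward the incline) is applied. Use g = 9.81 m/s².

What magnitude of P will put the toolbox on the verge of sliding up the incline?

P ≈ 567 N

At impending motion up the slope, friction acts down-slope at its limit: f = μ_s N.
Perpendicular to the incline: N = m g cos θ + P sin θ.
Along the incline: P cos θ = m g sin θ + μ_s N = m g sin θ + μ_s (m g cos θ + P sin θ).
Solving, P (cos θ − μ_s sin θ) = m g (sin θ + μ_s cos θ), so P = 108×9.81×(sin 17.4° + 0.19 cos 17.4°)/(cos 17.4° − 0.19 sin 17.4°) = 1060×0.4803/0.8974 = 567 N.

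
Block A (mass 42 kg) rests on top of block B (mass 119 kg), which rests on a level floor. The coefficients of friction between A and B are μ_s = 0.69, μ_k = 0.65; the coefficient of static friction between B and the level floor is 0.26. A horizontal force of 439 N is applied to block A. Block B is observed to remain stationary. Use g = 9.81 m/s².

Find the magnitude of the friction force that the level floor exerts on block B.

Normal force at the A–B interface: N₁ = m_A g = 412 N.
So the A–B interface can sustain at most μ_s N₁ = 284.3 N of static friction.
P = 439 N exceeds that limit, so A slips over B and the interface friction becomes kinetic: f₁ = μ_k N₁ = 0.65×412 = 268 N.
By Newton's third law B feels 268 N forward from A. With B stationary, the floor's static friction on B balances it: f₂ = 268 N (well within μ_s(m_A+m_B)g = 410.6 N).

f ≈ 268 N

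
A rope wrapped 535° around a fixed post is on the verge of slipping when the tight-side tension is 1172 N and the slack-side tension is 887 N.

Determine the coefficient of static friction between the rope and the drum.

μ ≈ 0.0298

T₂/T₁ = e^{μβ} → μ = ln(T₂/T₁)/β.
β = 535° = 9.338 rad.
μ = ln(1172/887)/9.338 = ln(1.321)/9.338 = 0.0298.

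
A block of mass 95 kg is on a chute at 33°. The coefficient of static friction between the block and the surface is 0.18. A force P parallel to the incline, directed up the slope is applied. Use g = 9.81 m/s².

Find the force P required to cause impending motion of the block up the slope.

P ≈ 648 N

At impending motion up the slope, friction acts down-slope at its limit: f = μ_s N.
P is parallel to the surface, so N = m g cos θ = 782 N.
Along the incline: P = m g sin θ + μ_s N = 508 + 0.18×782 = 648 N.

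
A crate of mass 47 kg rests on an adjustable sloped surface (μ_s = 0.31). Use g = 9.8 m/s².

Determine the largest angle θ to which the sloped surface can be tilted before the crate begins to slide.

At the slip threshold, m g sin θ = μ_s · m g cos θ, so tan θ = μ_s.
θ_max = arctan(0.31) = 17.2°.

θ_max ≈ 17.2°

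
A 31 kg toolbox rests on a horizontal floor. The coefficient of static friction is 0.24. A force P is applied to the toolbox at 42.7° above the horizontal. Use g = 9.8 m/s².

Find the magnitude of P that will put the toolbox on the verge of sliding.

N = m g − P sin α (the pull lifts the toolbox).
At impending slip, P cos α = μ_s N = μ_s (m g − P sin α).
Solving: P (cos α + μ_s sin α) = μ_s m g → P = 0.24×304/(cos 42.7° + 0.24 sin 42.7°) = 72.9/0.8977 = 81.2 N.

P ≈ 81.2 N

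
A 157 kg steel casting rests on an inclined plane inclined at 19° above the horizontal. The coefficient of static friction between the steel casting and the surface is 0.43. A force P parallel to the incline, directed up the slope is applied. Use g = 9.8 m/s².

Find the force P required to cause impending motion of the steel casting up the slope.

At impending motion up the slope, friction acts down-slope at its limit: f = μ_s N.
P is parallel to the surface, so N = m g cos θ = 1450 N.
Along the incline: P = m g sin θ + μ_s N = 501 + 0.43×1450 = 1130 N.

P ≈ 1130 N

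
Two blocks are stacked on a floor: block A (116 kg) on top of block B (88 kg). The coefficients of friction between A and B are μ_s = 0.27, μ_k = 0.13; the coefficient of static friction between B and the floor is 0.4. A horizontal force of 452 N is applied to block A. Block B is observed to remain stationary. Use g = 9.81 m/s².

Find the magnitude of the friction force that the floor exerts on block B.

Between the blocks, N₁ = m_A g = 1138 N.
So the A–B interface can sustain at most μ_s N₁ = 307.2 N of static friction.
P = 452 N exceeds that limit, so A slips over B and the interface friction becomes kinetic: f₁ = μ_k N₁ = 0.13×1138 = 148 N.
B experiences an equal 148 N forward from A (third law). B is in equilibrium, so the floor supplies f₂ = 148 N of static friction (limit μ_s(m_A+m_B)g = 800.5 N, not exceeded).

f ≈ 148 N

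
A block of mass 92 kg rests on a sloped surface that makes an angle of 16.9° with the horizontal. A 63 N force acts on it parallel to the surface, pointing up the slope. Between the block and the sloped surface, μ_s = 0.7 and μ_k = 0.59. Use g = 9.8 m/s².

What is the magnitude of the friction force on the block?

The normal reaction is N = m g cos θ = 862.7 N.
Parallel to the incline, ΣF = 0 gives f = m g sin θ − P = 262.1 − 63 = 199.1 N (up-slope positive).
Maximum static friction available: μ_s N = 0.7 × 862.7 = 603.9 N.
Since |199.1| ≤ 603.9 N, no slip — friction simply equals what equilibrium demands.

f ≈ 199 N (up the incline)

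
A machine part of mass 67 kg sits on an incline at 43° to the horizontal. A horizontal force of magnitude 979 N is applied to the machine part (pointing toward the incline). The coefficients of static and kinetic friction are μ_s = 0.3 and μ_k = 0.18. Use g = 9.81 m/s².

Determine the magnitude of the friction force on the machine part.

f ≈ 268 N (down the incline)

Normal direction: N = m g cos θ + P sin θ = 1148 N.
Parallel to the incline: P cos θ − m g sin θ = 716 − 448.3 = 267.7 N; the friction needed to balance this is 267.7 N acting down the slope.
Maximum static friction: μ_s N = 0.3 × 1148 = 344.5 N.
|f_req| = 267.7 ≤ 344.5 N → the machine part is in equilibrium; friction equals the required value.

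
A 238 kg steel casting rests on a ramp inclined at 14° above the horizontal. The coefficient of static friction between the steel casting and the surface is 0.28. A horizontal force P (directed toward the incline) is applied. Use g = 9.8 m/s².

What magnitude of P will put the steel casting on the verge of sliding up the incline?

At impending motion up the slope, friction acts down-slope at its limit: f = μ_s N.
Perpendicular to the incline: N = m g cos θ + P sin θ.
Along the incline: P cos θ = m g sin θ + μ_s N = m g sin θ + μ_s (m g cos θ + P sin θ).
Solving, P (cos θ − μ_s sin θ) = m g (sin θ + μ_s cos θ), so P = 238×9.8×(sin 14° + 0.28 cos 14°)/(cos 14° − 0.28 sin 14°) = 2330×0.5136/0.9026 = 1330 N.

P ≈ 1330 N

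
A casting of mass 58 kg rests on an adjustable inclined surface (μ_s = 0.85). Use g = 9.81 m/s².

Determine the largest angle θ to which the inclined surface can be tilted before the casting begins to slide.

θ_max ≈ 40.4°

At the slip threshold, m g sin θ = μ_s · m g cos θ, so tan θ = μ_s.
θ_max = arctan(0.85) = 40.4°.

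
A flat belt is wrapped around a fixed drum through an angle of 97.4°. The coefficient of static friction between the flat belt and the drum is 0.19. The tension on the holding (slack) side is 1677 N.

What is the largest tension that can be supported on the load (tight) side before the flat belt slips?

At impending slip the capstan equation gives T₂/T₁ = e^{μβ} with β in radians.
β = 97.4° × π/180 = 1.7 rad.
e^{μβ} = e^{0.19×1.7} = 1.381.
T₂ = T₁ · e^{μβ} = 1677 × 1.381 = 2320 N.

T_max ≈ 2320 N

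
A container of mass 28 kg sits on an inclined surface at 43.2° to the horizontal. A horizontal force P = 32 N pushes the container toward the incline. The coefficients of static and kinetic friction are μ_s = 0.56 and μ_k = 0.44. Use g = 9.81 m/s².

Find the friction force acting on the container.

f ≈ 97.7 N (up the incline)

The horizontal push has a component P sin θ into the surface, so N = m g cos θ + P sin θ = 200.2 + 21.91 = 222.1 N.
Parallel to the incline: P cos θ − m g sin θ = 23.33 − 188 = -164.7 N; the friction needed to balance this is 164.7 N acting up the slope.
Maximum static friction: μ_s N = 0.56 × 222.1 = 124.4 N.
|f_req| = 164.7 > 124.4 N → the container slides down the incline; f = μ_k N = 0.44 × 222.1 = 97.7 N.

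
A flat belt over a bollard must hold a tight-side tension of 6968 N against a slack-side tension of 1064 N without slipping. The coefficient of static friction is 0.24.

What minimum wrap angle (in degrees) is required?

T₂/T₁ = e^{μβ} → β = ln(T₂/T₁)/μ.
β = ln(6968/1064)/0.24 = 1.879/0.24 = 7.83 rad.
In degrees: β = 7.83 × 180/π = 449°.

β_min ≈ 449°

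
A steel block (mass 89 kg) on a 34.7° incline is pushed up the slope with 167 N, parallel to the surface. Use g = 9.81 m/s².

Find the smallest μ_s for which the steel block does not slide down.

N = m g cos θ = 717.8 N.
Friction must make up the shortfall along the incline: f = m g sin θ − P = 497 − 167 = 330 N.
At the threshold f = μ_s N, so μ_s,min = 330/717.8 = 0.46.

μ_s,min ≈ 0.46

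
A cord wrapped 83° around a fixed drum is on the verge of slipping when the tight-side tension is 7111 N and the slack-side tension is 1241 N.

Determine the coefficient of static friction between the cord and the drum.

μ ≈ 1.21

T₂/T₁ = e^{μβ} → μ = ln(T₂/T₁)/β.
β = 83° = 1.449 rad.
μ = ln(7111/1241)/1.449 = ln(5.73)/1.449 = 1.21.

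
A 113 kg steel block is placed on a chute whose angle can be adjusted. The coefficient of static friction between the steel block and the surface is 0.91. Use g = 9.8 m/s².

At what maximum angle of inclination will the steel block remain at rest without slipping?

θ_max ≈ 42.3°

At the slip threshold, m g sin θ = μ_s · m g cos θ, so tan θ = μ_s.
θ_max = arctan(0.91) = 42.3°.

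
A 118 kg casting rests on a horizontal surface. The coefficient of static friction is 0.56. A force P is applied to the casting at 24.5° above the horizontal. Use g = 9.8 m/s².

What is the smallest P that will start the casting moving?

P ≈ 567 N

N = m g − P sin α (the pull lifts the casting).
At impending slip, P cos α = μ_s N = μ_s (m g − P sin α).
Solving: P (cos α + μ_s sin α) = μ_s m g → P = 0.56×1160/(cos 24.5° + 0.56 sin 24.5°) = 648/1.142 = 567 N.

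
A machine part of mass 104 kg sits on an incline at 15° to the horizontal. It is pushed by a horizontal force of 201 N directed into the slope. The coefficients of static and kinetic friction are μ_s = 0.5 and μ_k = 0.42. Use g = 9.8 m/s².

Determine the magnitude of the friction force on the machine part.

Normal direction: N = m g cos θ + P sin θ = 1036 N.
Parallel to the incline: P cos θ − m g sin θ = 194.2 − 263.8 = -69.64 N; the friction needed to balance this is 69.64 N acting up the slope.
The limit of static friction is μ_s N = 518.2 N.
|f_req| = 69.64 ≤ 518.2 N → the machine part is in equilibrium; friction equals the required value.

f ≈ 69.6 N (up the incline)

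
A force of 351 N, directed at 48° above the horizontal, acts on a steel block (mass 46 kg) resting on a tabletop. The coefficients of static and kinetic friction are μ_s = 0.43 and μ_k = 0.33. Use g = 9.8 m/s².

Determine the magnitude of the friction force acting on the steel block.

f ≈ 62.7 N

Vertical equilibrium gives N = m g − P sin α = 190 N.
For equilibrium, f = P cos α = 351×cos 48° = 234.9 N.
μ_s N = 0.43 × 190 = 81.68 N.
The required friction exceeds μ_s N, so the steel block moves and f = μ_k N = 62.7 N.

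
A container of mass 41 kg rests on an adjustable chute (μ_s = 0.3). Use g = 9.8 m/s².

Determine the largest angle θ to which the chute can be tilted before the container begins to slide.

At the slip threshold, m g sin θ = μ_s · m g cos θ, so tan θ = μ_s.
θ_max = arctan(0.3) = 16.7°.

θ_max ≈ 16.7°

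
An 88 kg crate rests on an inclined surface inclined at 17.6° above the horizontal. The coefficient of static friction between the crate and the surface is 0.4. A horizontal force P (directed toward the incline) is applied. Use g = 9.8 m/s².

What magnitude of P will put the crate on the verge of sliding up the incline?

P ≈ 708 N

At impending motion up the slope, friction acts down-slope at its limit: f = μ_s N.
Perpendicular to the incline: N = m g cos θ + P sin θ.
Along the incline: P cos θ = m g sin θ + μ_s N = m g sin θ + μ_s (m g cos θ + P sin θ).
Solving, P (cos θ − μ_s sin θ) = m g (sin θ + μ_s cos θ), so P = 88×9.8×(sin 17.6° + 0.4 cos 17.6°)/(cos 17.6° − 0.4 sin 17.6°) = 862×0.6836/0.8322 = 708 N.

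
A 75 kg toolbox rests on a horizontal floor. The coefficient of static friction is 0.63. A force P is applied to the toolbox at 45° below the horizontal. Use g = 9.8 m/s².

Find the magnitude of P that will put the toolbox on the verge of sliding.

N = m g + P sin α (the push presses the toolbox into the horizontal floor).
At impending slip, P cos α = μ_s N = μ_s (m g + P sin α).
Solving: P (cos α − μ_s sin α) = μ_s m g → P = 0.63×735/(cos 45° − 0.63 sin 45°) = 463/0.2616 = 1770 N.

P ≈ 1770 N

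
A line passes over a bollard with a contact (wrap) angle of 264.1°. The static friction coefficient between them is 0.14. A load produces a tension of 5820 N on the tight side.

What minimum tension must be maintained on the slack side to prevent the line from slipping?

Capstan equation at impending slip: T_tight/T_slack = e^{μβ}.
β = 264.1° = 4.609 rad; e^{μβ} = e^{0.14×4.609} = 1.907.
T_slack = T_tight / e^{μβ} = 5820 / 1.907 = 3050 N.

T_min ≈ 3050 N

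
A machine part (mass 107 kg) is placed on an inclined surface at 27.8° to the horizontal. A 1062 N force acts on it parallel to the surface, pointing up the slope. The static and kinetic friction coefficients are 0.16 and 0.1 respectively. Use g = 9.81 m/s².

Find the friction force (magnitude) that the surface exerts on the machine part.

f ≈ 92.9 N (down the incline)

Perpendicular to the surface, N = m g cos θ = 107·9.81·cos 27.8° = 928.5 N.
For equilibrium along the incline the friction force must supply f = m g sin θ − P = 489.6 − 1062 = -572.4 N (positive meaning up-slope).
Maximum static friction available: μ_s N = 0.16 × 928.5 = 148.6 N.
Since |-572.4| > 148.6 N, static friction cannot hold it; the machine part slides up the incline and kinetic friction applies: f = μ_k N = 0.1 × 928.5 = 92.9 N.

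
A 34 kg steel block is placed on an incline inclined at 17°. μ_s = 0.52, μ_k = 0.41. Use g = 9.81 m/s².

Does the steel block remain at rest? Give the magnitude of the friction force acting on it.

f ≈ 97.5 N

N = m g cos θ = 319 N.
Down-slope weight component: m g sin θ = 97.5 N.
μ_s N = 166 N.
97.5 ≤ 166 N, so it stays put; friction = 97.5 N.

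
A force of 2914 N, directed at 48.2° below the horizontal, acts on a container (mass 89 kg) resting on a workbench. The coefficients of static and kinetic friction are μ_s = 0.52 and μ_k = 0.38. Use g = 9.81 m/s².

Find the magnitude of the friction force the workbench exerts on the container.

f ≈ 1160 N

N = m g + P sin α = 873.1 + 2914×sin 48.2° = 3045 N.
Horizontally, friction must balance P cos α = 1942 N.
The static-friction limit is μ_s N = 1584 N.
1942 > 1584 N → the container slides; f = μ_k N = 0.38×3045 = 1160 N.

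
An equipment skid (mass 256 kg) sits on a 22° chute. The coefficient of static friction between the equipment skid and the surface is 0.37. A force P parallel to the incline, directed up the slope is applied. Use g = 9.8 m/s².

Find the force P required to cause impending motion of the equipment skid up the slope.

At impending motion up the slope, friction acts down-slope at its limit: f = μ_s N.
P is parallel to the surface, so N = m g cos θ = 2330 N.
Along the incline: P = m g sin θ + μ_s N = 940 + 0.37×2330 = 1800 N.

P ≈ 1800 N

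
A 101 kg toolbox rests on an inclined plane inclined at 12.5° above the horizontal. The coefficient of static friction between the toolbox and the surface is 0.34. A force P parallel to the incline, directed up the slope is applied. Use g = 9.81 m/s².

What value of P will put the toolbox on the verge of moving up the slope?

P ≈ 543 N

At impending motion up the slope, friction acts down-slope at its limit: f = μ_s N.
P is parallel to the surface, so N = m g cos θ = 967 N.
Along the incline: P = m g sin θ + μ_s N = 214 + 0.34×967 = 543 N.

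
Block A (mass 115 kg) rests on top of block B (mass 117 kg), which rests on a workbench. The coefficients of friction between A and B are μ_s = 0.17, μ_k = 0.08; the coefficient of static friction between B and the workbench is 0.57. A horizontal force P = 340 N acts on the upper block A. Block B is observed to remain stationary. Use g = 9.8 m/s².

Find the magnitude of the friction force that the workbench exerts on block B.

Normal force at the A–B interface: N₁ = m_A g = 1127 N.
So the A–B interface can sustain at most μ_s N₁ = 191.6 N of static friction.
Since P = 340 N > 191.6 N, A slides on B; the A–B friction is kinetic: f₁ = μ_k N₁ = 0.08×1127 = 90.2 N.
B experiences an equal 90.2 N forward from A (third law). B is in equilibrium, so the floor supplies f₂ = 90.2 N of static friction (limit μ_s(m_A+m_B)g = 1296 N, not exceeded).

f ≈ 90.2 N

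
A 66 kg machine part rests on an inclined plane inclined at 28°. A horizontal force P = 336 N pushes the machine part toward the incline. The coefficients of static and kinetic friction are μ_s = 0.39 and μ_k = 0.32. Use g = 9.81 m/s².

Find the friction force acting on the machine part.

Normal direction: N = m g cos θ + P sin θ = 729.4 N.
Parallel to the incline: P cos θ − m g sin θ = 296.7 − 304 = -7.294 N; the friction needed to balance this is 7.294 N acting up the slope.
The limit of static friction is μ_s N = 284.5 N.
|f_req| = 7.294 ≤ 284.5 N → the machine part is in equilibrium; friction equals the required value.

f ≈ 7.29 N (up the incline)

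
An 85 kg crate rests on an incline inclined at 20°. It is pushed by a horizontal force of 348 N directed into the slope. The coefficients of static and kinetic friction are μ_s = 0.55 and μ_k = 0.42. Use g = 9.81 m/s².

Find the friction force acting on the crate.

Normal direction: N = m g cos θ + P sin θ = 902.6 N.
Along the incline, the net driving force (taking up-slope positive) is P cos θ − m g sin θ = 327 − 285.2 = 41.82 N, so equilibrium requires friction f = -41.82 N (down-slope).
The limit of static friction is μ_s N = 496.4 N.
|f_req| = 41.82 ≤ 496.4 N → the crate is in equilibrium; friction equals the required value.

f ≈ 41.8 N (down the incline)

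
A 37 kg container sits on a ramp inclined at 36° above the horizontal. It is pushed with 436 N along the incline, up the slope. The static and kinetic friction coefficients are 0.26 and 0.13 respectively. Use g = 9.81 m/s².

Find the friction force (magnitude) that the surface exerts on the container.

Normal force: N = m g cos θ = 37 × 9.81 × cos 36° = 293.6 N.
Parallel to the incline, ΣF = 0 gives f = m g sin θ − P = 213.3 − 436 = -222.7 N (up-slope positive).
Maximum static friction available: μ_s N = 0.26 × 293.6 = 76.35 N.
Since |-222.7| > 76.35 N, static friction cannot hold it; the container slides up the incline and kinetic friction applies: f = μ_k N = 0.13 × 293.6 = 38.2 N.

f ≈ 38.2 N (down the incline)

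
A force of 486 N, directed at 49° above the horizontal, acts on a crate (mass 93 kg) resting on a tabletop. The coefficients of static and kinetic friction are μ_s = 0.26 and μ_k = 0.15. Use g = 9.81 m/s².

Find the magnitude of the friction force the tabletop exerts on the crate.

Vertical equilibrium gives N = m g − P sin α = 545.5 N.
Horizontally, friction must balance P cos α = 318.8 N.
μ_s N = 0.26 × 545.5 = 141.8 N.
318.8 > 141.8 N → the crate slides; f = μ_k N = 0.15×545.5 = 81.8 N.

f ≈ 81.8 N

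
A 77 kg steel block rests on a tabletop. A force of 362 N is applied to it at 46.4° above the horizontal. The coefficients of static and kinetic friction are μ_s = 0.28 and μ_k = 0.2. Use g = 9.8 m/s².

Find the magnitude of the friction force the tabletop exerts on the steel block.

f ≈ 98.5 N

N = m g − P sin α = 754.6 − 362×sin 46.4° = 492.4 N.
For equilibrium, f = P cos α = 362×cos 46.4° = 249.6 N.
μ_s N = 0.28 × 492.4 = 137.9 N.
The required friction exceeds μ_s N, so the steel block moves and f = μ_k N = 98.5 N.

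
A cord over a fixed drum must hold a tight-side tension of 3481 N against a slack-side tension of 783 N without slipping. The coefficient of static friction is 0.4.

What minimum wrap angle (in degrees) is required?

β_min ≈ 214°

T₂/T₁ = e^{μβ} → β = ln(T₂/T₁)/μ.
β = ln(3481/783)/0.4 = 1.492/0.4 = 3.73 rad.
In degrees: β = 3.73 × 180/π = 214°.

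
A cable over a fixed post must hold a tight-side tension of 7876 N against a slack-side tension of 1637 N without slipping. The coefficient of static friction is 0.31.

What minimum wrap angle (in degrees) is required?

T₂/T₁ = e^{μβ} → β = ln(T₂/T₁)/μ.
β = ln(7876/1637)/0.31 = 1.571/0.31 = 5.068 rad.
In degrees: β = 5.068 × 180/π = 290°.

β_min ≈ 290°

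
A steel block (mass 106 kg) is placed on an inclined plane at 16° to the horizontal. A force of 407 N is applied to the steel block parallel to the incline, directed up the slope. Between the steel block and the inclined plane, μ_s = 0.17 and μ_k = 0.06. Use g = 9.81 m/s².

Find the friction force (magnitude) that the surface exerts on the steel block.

f ≈ 120 N (down the incline)

Normal force: N = m g cos θ = 106 × 9.81 × cos 16° = 999.6 N.
Parallel to the incline, ΣF = 0 gives f = m g sin θ − P = 286.6 − 407 = -120.4 N (up-slope positive).
Static friction can supply at most μ_s N = 169.9 N.
Since |-120.4| ≤ 169.9 N, no slip — friction simply equals what equilibrium demands.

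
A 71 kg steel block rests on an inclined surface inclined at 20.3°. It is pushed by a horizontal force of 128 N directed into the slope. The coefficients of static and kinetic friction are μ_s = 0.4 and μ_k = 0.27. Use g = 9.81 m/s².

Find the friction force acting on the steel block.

Normal direction: N = m g cos θ + P sin θ = 697.7 N.
Parallel to the incline: P cos θ − m g sin θ = 120 − 241.6 = -121.6 N; the friction needed to balance this is 121.6 N acting up the slope.
The limit of static friction is μ_s N = 279.1 N.
Since 121.6 N is within the 279.1 N limit, the steel block stays put and friction is exactly 122 N.

f ≈ 122 N (up the incline)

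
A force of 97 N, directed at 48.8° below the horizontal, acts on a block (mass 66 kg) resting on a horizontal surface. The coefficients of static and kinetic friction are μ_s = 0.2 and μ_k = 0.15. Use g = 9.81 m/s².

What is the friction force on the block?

The vertical component of P adds to the normal force: N = m g + P sin α = 647.5 + 72.98 = 720.4 N.
The horizontal driving force is P cos α = 63.89 N, so equilibrium needs friction f = 63.89 N.
The static-friction limit is μ_s N = 144.1 N.
Since 63.89 N does not exceed the limit, the block stays at rest and f = 63.9 N.

f ≈ 63.9 N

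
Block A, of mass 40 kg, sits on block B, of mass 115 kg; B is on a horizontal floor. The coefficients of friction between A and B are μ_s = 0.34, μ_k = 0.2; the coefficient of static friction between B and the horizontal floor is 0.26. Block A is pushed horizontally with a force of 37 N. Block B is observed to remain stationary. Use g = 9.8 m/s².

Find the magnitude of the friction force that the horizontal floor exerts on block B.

Between the blocks, N₁ = m_A g = 392 N.
Maximum static friction on A from B: μ_s N₁ = 0.34×392 = 133.3 N.
P = 37 N is within that limit, so A and B move together (both at rest); the A–B friction is simply f₁ = P = 37 N.
By Newton's third law B feels 37 N forward from A. With B stationary, the floor's static friction on B balances it: f₂ = 37 N (well within μ_s(m_A+m_B)g = 394.9 N).

f ≈ 37 N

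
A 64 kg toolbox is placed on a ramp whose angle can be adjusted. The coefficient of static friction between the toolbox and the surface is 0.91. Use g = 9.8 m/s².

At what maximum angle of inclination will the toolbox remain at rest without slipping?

θ_max ≈ 42.3°

At the slip threshold, m g sin θ = μ_s · m g cos θ, so tan θ = μ_s.
θ_max = arctan(0.91) = 42.3°.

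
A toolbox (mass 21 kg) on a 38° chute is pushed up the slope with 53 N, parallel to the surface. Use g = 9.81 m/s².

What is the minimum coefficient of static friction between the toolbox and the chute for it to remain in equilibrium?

N = m g cos θ = 162.3 N.
Friction must make up the shortfall along the incline: f = m g sin θ − P = 126.8 − 53 = 73.83 N.
At the threshold f = μ_s N, so μ_s,min = 73.83/162.3 = 0.455.

μ_s,min ≈ 0.455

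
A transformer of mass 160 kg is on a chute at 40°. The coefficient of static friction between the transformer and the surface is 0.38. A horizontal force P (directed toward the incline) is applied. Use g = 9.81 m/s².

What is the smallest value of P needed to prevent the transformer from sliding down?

P_min ≈ 546 N

The transformer tends to slide down (tan θ > μ_s), so at the point of impending slip friction acts up-slope at its limit: f = μ_s N.
Perpendicular to the incline: N = m g cos θ + P sin θ.
Along the incline: P cos θ + μ_s N = m g sin θ, i.e. P cos θ + μ_s (m g cos θ + P sin θ) = m g sin θ.
Solving, P (cos θ + μ_s sin θ) = m g (sin θ − μ_s cos θ), so P = 1570×0.3517/1.01 = 546 N.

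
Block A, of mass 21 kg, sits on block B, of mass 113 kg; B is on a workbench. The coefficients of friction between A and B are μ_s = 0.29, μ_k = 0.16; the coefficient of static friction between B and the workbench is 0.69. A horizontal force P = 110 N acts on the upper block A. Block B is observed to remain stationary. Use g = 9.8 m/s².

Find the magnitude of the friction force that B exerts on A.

Normal force at the A–B interface: N₁ = m_A g = 205.8 N.
Maximum static friction on A from B: μ_s N₁ = 0.29×205.8 = 59.68 N.
Since P = 110 N > 59.68 N, A slides on B; the A–B friction is kinetic: f₁ = μ_k N₁ = 0.16×205.8 = 32.9 N.
By Newton's third law B feels 32.9 N forward from A. With B stationary, the floor's static friction on B balances it: f₂ = 32.9 N (well within μ_s(m_A+m_B)g = 906.1 N).

f ≈ 32.9 N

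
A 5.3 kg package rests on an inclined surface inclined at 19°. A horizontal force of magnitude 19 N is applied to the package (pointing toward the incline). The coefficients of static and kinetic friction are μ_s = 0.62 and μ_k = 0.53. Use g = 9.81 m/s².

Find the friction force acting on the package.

Resolve perpendicular to the incline: N = m g cos θ + P sin θ = 5.3×9.81×cos 19° + 19×sin 19° = 55.35 N.
Along the incline, the net driving force (taking up-slope positive) is P cos θ − m g sin θ = 17.96 − 16.93 = 1.038 N, so equilibrium requires friction f = -1.038 N (down-slope).
The limit of static friction is μ_s N = 34.31 N.
|f_req| = 1.038 ≤ 34.31 N → the package is in equilibrium; friction equals the required value.

f ≈ 1.04 N (down the incline)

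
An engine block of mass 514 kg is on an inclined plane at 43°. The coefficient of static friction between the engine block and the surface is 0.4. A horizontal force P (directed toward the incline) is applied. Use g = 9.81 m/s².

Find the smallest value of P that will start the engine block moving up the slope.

At impending motion up the slope, friction acts down-slope at its limit: f = μ_s N.
Perpendicular to the incline: N = m g cos θ + P sin θ.
Along the incline: P cos θ = m g sin θ + μ_s N = m g sin θ + μ_s (m g cos θ + P sin θ).
Solving, P (cos θ − μ_s sin θ) = m g (sin θ + μ_s cos θ), so P = 514×9.81×(sin 43° + 0.4 cos 43°)/(cos 43° − 0.4 sin 43°) = 5040×0.9745/0.4586 = 10700 N.

P ≈ 10700 N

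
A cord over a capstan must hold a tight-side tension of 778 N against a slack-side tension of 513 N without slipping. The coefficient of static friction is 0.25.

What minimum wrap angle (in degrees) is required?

T₂/T₁ = e^{μβ} → β = ln(T₂/T₁)/μ.
β = ln(778/513)/0.25 = 0.4165/0.25 = 1.666 rad.
In degrees: β = 1.666 × 180/π = 95.4°.

β_min ≈ 95.4°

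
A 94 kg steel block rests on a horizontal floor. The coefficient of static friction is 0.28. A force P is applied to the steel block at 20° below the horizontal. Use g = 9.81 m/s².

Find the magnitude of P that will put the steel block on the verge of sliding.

P ≈ 306 N

N = m g + P sin α (the push presses the steel block into the horizontal floor).
At impending slip, P cos α = μ_s N = μ_s (m g + P sin α).
Solving: P (cos α − μ_s sin α) = μ_s m g → P = 0.28×922/(cos 20° − 0.28 sin 20°) = 258/0.8439 = 306 N.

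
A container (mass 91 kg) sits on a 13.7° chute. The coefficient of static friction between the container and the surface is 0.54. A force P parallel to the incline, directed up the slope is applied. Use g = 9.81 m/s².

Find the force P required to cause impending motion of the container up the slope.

P ≈ 680 N

At impending motion up the slope, friction acts down-slope at its limit: f = μ_s N.
P is parallel to the surface, so N = m g cos θ = 867 N.
Along the incline: P = m g sin θ + μ_s N = 211 + 0.54×867 = 680 N.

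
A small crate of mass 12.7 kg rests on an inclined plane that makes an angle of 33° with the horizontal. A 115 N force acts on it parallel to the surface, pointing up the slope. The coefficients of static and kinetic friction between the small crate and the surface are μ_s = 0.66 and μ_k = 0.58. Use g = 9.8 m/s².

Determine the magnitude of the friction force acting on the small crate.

Normal force: N = m g cos θ = 12.7 × 9.8 × cos 33° = 104.4 N.
The friction needed for equilibrium is m g sin θ − P = 67.79 − 115 = -47.21 N, measured positive up-slope.
Maximum static friction available: μ_s N = 0.66 × 104.4 = 68.89 N.
Since |-47.21| ≤ 68.89 N, static friction is sufficient; f equals the required value, not μ_s N.

f ≈ 47.2 N (down the incline)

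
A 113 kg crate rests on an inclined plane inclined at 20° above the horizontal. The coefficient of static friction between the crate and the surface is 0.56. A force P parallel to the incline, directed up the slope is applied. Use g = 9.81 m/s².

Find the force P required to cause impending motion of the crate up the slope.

At impending motion up the slope, friction acts down-slope at its limit: f = μ_s N.
P is parallel to the surface, so N = m g cos θ = 1040 N.
Along the incline: P = m g sin θ + μ_s N = 379 + 0.56×1040 = 962 N.

P ≈ 962 N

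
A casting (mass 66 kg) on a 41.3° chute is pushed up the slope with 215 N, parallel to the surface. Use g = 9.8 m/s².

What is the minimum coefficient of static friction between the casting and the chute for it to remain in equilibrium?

μ_s,min ≈ 0.436

N = m g cos θ = 485.9 N.
Friction must make up the shortfall along the incline: f = m g sin θ − P = 426.9 − 215 = 211.9 N.
At the threshold f = μ_s N, so μ_s,min = 211.9/485.9 = 0.436.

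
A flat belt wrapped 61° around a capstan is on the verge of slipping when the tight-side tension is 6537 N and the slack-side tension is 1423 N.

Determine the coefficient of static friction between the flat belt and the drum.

T₂/T₁ = e^{μβ} → μ = ln(T₂/T₁)/β.
β = 61° = 1.065 rad.
μ = ln(6537/1423)/1.065 = ln(4.594)/1.065 = 1.43.

μ ≈ 1.43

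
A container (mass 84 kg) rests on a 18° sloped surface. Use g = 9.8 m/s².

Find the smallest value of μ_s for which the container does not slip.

At the slip threshold m g sin θ = μ_s m g cos θ, so μ_s,min = tan θ.
μ_s,min = tan 18° = 0.325.

μ_s,min ≈ 0.325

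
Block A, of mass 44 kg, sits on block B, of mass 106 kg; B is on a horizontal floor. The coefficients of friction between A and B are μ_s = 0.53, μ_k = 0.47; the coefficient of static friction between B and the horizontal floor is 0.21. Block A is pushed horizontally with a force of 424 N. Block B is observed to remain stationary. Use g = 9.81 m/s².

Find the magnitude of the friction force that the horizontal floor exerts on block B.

f ≈ 203 N

Normal force at the A–B interface: N₁ = m_A g = 431.6 N.
So the A–B interface can sustain at most μ_s N₁ = 228.8 N of static friction.
Since P = 424 N > 228.8 N, A slides on B; the A–B friction is kinetic: f₁ = μ_k N₁ = 0.47×431.6 = 203 N.
B experiences an equal 203 N forward from A (third law). B is in equilibrium, so the floor supplies f₂ = 203 N of static friction (limit μ_s(m_A+m_B)g = 309 N, not exceeded).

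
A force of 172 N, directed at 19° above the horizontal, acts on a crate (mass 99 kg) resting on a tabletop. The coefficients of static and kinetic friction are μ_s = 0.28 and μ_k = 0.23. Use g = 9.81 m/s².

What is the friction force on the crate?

f ≈ 163 N

N = m g − P sin α = 971.2 − 172×sin 19° = 915.2 N.
Horizontally, friction must balance P cos α = 162.6 N.
μ_s N = 0.28 × 915.2 = 256.3 N.
Since 162.6 N does not exceed the limit, the crate stays at rest and f = 163 N.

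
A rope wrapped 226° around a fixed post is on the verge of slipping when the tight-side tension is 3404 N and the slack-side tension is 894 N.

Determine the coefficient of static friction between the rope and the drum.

T₂/T₁ = e^{μβ} → μ = ln(T₂/T₁)/β.
β = 226° = 3.944 rad.
μ = ln(3404/894)/3.944 = ln(3.808)/3.944 = 0.339.

μ ≈ 0.339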